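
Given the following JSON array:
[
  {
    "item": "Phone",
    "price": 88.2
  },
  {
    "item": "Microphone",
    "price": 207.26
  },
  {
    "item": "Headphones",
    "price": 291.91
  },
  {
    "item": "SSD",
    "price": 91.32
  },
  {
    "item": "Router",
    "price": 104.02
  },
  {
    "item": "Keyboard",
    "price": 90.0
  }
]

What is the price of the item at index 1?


Array index 1 -> Microphone
price = 207.26

ANSWER: 207.26


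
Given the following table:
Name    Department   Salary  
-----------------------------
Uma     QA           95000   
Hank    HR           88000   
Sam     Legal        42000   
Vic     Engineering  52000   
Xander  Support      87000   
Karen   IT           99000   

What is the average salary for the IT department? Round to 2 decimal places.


IT department members:
  Karen: 99000
Sum = 99000
Count = 1
Average = 99000 / 1 = 99000.00

ANSWER: 99000.00


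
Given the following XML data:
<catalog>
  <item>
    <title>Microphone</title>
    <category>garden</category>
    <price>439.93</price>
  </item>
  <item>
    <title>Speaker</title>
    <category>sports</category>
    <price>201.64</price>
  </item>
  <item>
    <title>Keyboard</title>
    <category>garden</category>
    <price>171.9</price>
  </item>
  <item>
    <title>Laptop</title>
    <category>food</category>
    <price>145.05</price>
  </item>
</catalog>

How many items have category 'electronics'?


Scanning <item> elements for <category>electronics</category>:
Count: 0

ANSWER: 0


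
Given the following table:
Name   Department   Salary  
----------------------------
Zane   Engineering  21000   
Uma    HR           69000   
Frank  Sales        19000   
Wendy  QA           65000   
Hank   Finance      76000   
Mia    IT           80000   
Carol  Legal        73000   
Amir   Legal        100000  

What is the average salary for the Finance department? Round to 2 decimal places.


Finance department members:
  Hank: 76000
Sum = 76000
Count = 1
Average = 76000 / 1 = 76000.00

ANSWER: 76000.00


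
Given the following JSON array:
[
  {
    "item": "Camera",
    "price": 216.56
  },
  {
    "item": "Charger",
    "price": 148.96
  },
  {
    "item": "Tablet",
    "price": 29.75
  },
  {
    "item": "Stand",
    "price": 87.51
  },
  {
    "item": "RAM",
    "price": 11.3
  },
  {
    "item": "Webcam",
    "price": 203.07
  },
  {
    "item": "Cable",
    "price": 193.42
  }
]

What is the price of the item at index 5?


Array index 5 -> Webcam
price = 203.07

ANSWER: 203.07


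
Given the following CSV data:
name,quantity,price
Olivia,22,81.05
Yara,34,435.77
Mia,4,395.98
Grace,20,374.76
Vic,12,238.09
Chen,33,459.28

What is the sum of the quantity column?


Values in 'quantity' column:
  Row 1: 22
  Row 2: 34
  Row 3: 4
  Row 4: 20
  Row 5: 12
  Row 6: 33
Sum = 22 + 34 + 4 + 20 + 12 + 33 = 125

ANSWER: 125


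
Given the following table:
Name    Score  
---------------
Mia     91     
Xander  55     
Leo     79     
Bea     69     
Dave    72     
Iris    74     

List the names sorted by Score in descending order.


Sorting by Score (descending):
  Mia: 91
  Leo: 79
  Iris: 74
  Dave: 72
  Bea: 69
  Xander: 55


ANSWER: Mia, Leo, Iris, Dave, Bea, Xander


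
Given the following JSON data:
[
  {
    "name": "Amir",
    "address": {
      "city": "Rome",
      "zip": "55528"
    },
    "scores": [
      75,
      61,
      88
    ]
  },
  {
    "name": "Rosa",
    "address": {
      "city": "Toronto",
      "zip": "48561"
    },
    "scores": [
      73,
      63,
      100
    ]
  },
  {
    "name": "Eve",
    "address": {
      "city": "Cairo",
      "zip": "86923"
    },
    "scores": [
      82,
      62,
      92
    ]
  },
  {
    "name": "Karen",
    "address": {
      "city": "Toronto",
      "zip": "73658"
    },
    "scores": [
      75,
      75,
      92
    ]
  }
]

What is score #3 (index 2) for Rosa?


Path: records[1].scores[2]
Value: 100

ANSWER: 100


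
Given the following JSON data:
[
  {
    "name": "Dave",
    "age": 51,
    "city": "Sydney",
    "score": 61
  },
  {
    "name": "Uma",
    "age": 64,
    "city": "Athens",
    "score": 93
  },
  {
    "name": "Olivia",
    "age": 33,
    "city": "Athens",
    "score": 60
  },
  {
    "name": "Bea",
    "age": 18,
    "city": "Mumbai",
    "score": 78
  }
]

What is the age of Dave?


Looking up record where name = Dave
Record index: 0
Field 'age' = 51

ANSWER: 51


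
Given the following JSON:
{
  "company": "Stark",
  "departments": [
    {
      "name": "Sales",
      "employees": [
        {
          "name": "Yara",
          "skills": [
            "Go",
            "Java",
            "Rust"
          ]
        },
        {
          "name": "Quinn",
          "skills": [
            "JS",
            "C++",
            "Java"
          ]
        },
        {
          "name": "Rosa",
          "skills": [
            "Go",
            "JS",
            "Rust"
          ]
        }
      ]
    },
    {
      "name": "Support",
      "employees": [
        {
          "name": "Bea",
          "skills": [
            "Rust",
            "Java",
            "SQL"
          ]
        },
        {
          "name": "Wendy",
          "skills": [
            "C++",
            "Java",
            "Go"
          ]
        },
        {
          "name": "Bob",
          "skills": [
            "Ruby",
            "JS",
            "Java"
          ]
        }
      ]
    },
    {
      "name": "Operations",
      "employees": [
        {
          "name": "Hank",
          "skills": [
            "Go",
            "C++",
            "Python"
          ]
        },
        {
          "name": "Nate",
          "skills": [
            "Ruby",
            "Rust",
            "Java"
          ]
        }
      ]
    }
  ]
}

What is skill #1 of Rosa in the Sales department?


Path: departments[0].employees[2].skills[0]
Value: Go

ANSWER: Go


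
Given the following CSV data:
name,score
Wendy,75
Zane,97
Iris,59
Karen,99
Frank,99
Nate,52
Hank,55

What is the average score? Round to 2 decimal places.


Scores: 75, 97, 59, 99, 99, 52, 55
Sum = 536
Count = 7
Average = 536 / 7 = 76.57

ANSWER: 76.57


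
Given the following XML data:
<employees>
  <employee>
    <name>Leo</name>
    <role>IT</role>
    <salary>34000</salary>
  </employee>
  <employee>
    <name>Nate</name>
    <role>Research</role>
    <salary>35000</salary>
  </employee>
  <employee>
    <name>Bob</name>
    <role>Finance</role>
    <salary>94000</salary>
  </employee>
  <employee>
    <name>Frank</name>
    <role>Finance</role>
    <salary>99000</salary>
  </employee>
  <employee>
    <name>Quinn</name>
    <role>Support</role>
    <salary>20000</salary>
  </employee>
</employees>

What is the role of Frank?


Searching for <employee> with <name>Frank</name>
Found at position 4
<role>Finance</role>

ANSWER: Finance


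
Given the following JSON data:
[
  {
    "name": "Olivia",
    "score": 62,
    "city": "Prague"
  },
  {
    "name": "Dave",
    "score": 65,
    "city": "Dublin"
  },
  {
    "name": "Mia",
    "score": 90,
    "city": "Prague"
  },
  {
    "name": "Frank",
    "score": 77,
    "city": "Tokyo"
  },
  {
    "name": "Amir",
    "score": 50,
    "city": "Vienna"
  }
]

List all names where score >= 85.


Filtering records where score >= 85:
  Olivia (score=62) -> no
  Dave (score=65) -> no
  Mia (score=90) -> YES
  Frank (score=77) -> no
  Amir (score=50) -> no


ANSWER: Mia


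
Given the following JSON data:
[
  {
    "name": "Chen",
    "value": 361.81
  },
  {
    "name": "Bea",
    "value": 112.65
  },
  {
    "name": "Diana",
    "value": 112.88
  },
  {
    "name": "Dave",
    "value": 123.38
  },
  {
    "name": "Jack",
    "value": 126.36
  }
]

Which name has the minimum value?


Comparing values:
  Chen: 361.81
  Bea: 112.65
  Diana: 112.88
  Dave: 123.38
  Jack: 126.36
Minimum: Bea (112.65)

ANSWER: Bea


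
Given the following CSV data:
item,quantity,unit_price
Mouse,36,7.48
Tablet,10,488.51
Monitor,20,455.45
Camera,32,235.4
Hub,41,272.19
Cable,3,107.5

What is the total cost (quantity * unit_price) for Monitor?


Row: Monitor
quantity = 20
unit_price = 455.45
total = 20 * 455.45 = 9109.0

ANSWER: 9109.0


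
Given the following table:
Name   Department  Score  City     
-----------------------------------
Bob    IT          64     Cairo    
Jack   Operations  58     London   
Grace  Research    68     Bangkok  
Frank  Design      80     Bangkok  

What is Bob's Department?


Row 1: Bob
Department = IT

ANSWER: IT


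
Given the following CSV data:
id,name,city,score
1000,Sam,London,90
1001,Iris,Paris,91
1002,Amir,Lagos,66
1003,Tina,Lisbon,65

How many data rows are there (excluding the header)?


Counting rows (excluding header):
Header: id,name,city,score
Data rows: 4

ANSWER: 4


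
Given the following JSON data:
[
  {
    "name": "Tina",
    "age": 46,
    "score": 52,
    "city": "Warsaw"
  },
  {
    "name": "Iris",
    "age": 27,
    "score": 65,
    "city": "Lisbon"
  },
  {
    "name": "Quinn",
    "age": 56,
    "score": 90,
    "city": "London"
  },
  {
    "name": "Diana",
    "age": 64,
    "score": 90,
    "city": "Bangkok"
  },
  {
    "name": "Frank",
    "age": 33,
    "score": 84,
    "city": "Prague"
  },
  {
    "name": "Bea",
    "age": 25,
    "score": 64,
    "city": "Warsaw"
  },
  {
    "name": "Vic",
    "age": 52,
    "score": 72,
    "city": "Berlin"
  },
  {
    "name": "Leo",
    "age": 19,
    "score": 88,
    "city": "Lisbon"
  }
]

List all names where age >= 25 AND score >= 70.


Checking both conditions:
  Tina (age=46, score=52) -> no
  Iris (age=27, score=65) -> no
  Quinn (age=56, score=90) -> YES
  Diana (age=64, score=90) -> YES
  Frank (age=33, score=84) -> YES
  Bea (age=25, score=64) -> no
  Vic (age=52, score=72) -> YES
  Leo (age=19, score=88) -> no


ANSWER: Quinn, Diana, Frank, Vic


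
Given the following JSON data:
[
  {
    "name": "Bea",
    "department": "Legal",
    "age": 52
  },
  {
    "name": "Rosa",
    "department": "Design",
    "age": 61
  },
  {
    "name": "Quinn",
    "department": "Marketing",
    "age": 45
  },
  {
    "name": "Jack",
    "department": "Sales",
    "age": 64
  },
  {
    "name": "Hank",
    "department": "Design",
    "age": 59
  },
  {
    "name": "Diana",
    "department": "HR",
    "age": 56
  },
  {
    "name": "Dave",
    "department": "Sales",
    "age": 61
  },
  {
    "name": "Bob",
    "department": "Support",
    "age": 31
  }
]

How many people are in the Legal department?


Scanning records for department = Legal
  Record 0: Bea
Count: 1

ANSWER: 1


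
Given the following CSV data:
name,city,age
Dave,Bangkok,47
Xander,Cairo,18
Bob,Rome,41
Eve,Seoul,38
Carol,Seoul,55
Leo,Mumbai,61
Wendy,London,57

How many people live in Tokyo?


Scanning city column for 'Tokyo':
Total matches: 0

ANSWER: 0


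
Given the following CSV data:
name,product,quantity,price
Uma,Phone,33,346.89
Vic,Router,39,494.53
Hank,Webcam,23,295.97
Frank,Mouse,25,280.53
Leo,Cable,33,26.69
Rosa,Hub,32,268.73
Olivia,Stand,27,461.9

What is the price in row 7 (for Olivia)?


Row 7: Olivia
Column 'price' = 461.9

ANSWER: 461.9


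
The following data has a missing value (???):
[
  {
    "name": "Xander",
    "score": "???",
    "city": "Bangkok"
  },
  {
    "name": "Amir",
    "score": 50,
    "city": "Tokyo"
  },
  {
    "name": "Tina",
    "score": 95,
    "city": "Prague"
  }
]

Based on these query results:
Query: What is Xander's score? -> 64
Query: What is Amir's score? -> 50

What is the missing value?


The missing value is Xander's score
From query: Xander's score = 64

ANSWER: 64


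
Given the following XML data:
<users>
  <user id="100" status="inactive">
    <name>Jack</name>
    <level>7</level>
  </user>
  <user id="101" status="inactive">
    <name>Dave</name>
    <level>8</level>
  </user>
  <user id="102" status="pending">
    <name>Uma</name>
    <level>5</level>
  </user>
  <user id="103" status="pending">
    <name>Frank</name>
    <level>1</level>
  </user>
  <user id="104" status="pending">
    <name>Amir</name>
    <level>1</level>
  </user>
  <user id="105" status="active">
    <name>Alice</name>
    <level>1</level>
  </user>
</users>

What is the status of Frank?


Finding user with name = Frank
user id="103" status="pending"

ANSWER: pending


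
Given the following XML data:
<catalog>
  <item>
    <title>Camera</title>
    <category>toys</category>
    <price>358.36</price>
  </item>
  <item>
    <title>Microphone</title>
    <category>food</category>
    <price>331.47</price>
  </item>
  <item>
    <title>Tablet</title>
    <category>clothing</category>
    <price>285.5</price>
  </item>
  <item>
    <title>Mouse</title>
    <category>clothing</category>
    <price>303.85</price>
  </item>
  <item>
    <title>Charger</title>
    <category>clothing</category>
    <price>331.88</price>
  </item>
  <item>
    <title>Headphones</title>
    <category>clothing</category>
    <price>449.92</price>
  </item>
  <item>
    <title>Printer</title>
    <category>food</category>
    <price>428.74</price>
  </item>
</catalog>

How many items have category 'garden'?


Scanning <item> elements for <category>garden</category>:
Count: 0

ANSWER: 0


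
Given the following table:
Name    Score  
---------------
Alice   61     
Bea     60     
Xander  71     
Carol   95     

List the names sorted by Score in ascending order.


Sorting by Score (ascending):
  Bea: 60
  Alice: 61
  Xander: 71
  Carol: 95


ANSWER: Bea, Alice, Xander, Carol


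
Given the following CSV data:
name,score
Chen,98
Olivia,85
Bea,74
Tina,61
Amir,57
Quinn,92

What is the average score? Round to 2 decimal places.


Scores: 98, 85, 74, 61, 57, 92
Sum = 467
Count = 6
Average = 467 / 6 = 77.83

ANSWER: 77.83


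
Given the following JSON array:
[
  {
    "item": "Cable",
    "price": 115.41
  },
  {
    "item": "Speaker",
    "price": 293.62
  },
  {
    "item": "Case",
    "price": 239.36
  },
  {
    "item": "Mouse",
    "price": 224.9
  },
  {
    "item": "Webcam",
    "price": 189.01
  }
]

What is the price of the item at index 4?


Array index 4 -> Webcam
price = 189.01

ANSWER: 189.01


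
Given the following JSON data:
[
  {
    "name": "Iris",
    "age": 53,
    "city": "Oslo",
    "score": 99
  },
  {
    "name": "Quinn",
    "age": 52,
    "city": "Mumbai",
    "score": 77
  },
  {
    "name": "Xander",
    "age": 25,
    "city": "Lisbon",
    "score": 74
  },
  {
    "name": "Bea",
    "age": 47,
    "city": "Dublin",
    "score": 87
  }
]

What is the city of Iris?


Looking up record where name = Iris
Record index: 0
Field 'city' = Oslo

ANSWER: Oslo


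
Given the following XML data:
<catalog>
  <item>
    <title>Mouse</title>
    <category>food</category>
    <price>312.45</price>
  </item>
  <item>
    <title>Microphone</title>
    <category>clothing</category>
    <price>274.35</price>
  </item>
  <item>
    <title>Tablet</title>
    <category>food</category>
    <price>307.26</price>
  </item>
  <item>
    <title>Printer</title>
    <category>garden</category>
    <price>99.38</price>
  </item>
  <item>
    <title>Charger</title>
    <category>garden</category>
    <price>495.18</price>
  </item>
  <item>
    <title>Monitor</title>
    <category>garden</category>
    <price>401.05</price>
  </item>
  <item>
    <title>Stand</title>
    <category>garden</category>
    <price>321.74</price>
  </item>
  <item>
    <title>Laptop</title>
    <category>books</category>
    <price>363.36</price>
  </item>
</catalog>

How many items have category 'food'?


Scanning <item> elements for <category>food</category>:
  Item 1: Mouse -> MATCH
  Item 3: Tablet -> MATCH
Count: 2

ANSWER: 2


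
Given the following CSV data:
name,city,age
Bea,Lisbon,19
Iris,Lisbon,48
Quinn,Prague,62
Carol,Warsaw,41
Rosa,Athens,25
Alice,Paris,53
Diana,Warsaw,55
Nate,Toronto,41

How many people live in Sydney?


Scanning city column for 'Sydney':
Total matches: 0

ANSWER: 0


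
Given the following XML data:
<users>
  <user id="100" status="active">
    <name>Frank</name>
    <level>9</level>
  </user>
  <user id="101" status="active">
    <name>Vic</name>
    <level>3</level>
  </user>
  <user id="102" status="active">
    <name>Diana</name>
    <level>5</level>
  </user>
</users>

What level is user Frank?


Finding user: Frank
<level>9</level>

ANSWER: 9


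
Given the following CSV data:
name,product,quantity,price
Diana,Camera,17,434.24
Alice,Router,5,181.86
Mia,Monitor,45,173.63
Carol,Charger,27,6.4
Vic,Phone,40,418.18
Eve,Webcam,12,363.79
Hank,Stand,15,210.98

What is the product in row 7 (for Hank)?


Row 7: Hank
Column 'product' = Stand

ANSWER: Stand


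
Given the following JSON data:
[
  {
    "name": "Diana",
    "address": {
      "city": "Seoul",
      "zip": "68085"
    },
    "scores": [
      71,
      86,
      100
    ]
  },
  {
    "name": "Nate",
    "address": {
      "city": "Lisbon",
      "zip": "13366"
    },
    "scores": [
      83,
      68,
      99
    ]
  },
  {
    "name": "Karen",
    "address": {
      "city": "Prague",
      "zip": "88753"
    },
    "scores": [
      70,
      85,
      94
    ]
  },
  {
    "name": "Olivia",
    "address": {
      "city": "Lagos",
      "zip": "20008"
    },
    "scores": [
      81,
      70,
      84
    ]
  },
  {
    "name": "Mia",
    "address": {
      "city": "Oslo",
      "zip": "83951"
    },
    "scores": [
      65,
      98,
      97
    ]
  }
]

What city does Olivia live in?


Path: records[3].address.city
Value: Lagos

ANSWER: Lagos


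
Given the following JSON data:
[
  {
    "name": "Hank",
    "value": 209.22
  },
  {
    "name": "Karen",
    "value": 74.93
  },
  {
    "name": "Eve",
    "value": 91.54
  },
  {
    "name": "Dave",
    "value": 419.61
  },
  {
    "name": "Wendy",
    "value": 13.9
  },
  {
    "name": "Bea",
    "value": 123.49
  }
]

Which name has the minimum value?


Comparing values:
  Hank: 209.22
  Karen: 74.93
  Eve: 91.54
  Dave: 419.61
  Wendy: 13.9
  Bea: 123.49
Minimum: Wendy (13.9)

ANSWER: Wendy


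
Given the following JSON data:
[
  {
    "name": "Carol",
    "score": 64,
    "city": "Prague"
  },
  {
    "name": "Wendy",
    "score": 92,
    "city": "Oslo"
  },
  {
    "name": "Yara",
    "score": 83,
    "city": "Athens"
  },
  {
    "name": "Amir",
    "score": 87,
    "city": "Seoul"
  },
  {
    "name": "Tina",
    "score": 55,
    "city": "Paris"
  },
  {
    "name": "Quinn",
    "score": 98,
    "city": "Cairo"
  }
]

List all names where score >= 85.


Filtering records where score >= 85:
  Carol (score=64) -> no
  Wendy (score=92) -> YES
  Yara (score=83) -> no
  Amir (score=87) -> YES
  Tina (score=55) -> no
  Quinn (score=98) -> YES


ANSWER: Wendy, Amir, Quinn


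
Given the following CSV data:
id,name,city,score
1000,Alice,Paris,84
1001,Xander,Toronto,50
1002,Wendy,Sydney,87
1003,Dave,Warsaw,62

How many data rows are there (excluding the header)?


Counting rows (excluding header):
Header: id,name,city,score
Data rows: 4

ANSWER: 4


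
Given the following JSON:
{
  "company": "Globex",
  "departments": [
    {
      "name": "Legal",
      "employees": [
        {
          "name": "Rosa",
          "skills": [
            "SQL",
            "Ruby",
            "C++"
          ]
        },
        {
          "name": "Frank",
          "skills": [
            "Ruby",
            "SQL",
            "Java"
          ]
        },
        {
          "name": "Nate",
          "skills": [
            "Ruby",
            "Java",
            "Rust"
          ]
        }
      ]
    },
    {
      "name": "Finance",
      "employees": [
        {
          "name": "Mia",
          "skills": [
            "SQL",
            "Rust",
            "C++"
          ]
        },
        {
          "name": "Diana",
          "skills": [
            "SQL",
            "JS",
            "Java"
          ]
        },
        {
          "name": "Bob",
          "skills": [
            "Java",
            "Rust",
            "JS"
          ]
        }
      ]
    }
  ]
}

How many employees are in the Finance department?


Path: departments[1].employees
Count: 3

ANSWER: 3


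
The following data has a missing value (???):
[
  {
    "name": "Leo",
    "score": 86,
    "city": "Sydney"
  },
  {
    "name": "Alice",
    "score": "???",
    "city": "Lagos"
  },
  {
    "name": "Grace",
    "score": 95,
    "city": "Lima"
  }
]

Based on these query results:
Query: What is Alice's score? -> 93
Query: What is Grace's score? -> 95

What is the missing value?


The missing value is Alice's score
From query: Alice's score = 93

ANSWER: 93


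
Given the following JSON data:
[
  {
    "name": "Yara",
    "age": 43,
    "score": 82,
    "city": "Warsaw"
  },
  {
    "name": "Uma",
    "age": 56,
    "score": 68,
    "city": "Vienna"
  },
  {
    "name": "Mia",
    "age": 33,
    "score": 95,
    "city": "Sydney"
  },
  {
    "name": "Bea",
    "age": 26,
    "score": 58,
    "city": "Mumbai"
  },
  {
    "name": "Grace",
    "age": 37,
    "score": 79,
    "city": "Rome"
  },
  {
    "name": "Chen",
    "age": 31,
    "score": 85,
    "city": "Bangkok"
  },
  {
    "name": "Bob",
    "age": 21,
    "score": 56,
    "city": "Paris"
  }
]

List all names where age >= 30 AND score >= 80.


Checking both conditions:
  Yara (age=43, score=82) -> YES
  Uma (age=56, score=68) -> no
  Mia (age=33, score=95) -> YES
  Bea (age=26, score=58) -> no
  Grace (age=37, score=79) -> no
  Chen (age=31, score=85) -> YES
  Bob (age=21, score=56) -> no


ANSWER: Yara, Mia, Chen


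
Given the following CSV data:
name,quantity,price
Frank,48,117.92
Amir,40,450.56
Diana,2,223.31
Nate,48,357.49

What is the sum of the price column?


Values in 'price' column:
  Row 1: 117.92
  Row 2: 450.56
  Row 3: 223.31
  Row 4: 357.49
Sum = 117.92 + 450.56 + 223.31 + 357.49 = 1149.28

ANSWER: 1149.28


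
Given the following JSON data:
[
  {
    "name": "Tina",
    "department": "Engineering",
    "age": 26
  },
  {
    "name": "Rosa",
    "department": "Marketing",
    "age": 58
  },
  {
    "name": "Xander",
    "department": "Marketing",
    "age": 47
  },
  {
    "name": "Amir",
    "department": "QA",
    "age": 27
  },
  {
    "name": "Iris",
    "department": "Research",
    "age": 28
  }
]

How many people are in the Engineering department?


Scanning records for department = Engineering
  Record 0: Tina
Count: 1

ANSWER: 1


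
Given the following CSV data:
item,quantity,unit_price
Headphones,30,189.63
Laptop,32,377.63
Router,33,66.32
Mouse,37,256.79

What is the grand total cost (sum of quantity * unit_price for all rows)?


Computing row totals:
  Headphones: 30 * 189.63 = 5688.9
  Laptop: 32 * 377.63 = 12084.16
  Router: 33 * 66.32 = 2188.56
  Mouse: 37 * 256.79 = 9501.23
Grand total = 5688.9 + 12084.16 + 2188.56 + 9501.23 = 29462.85

ANSWER: 29462.85


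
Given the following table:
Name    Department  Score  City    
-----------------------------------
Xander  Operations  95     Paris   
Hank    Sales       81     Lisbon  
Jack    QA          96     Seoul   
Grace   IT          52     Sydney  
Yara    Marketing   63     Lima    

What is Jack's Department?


Row 3: Jack
Department = QA

ANSWER: QA


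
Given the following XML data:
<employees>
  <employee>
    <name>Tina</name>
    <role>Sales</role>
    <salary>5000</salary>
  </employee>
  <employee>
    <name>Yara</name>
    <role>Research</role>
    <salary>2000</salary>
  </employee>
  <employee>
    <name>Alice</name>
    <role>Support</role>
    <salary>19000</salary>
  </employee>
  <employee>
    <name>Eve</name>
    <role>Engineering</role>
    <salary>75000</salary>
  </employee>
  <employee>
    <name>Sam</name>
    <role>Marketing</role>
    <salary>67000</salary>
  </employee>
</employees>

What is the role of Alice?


Searching for <employee> with <name>Alice</name>
Found at position 3
<role>Support</role>

ANSWER: Support


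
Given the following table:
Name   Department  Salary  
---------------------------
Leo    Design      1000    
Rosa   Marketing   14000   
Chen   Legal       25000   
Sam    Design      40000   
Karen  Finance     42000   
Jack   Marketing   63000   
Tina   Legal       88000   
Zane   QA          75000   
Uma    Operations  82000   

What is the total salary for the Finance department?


Finance department members:
  Karen: 42000
Total = 42000 = 42000

ANSWER: 42000


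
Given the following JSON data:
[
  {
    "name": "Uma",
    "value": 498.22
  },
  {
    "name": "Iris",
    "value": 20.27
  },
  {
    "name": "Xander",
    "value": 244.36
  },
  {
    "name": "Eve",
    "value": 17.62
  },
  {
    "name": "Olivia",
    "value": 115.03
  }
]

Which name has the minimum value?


Comparing values:
  Uma: 498.22
  Iris: 20.27
  Xander: 244.36
  Eve: 17.62
  Olivia: 115.03
Minimum: Eve (17.62)

ANSWER: Eve


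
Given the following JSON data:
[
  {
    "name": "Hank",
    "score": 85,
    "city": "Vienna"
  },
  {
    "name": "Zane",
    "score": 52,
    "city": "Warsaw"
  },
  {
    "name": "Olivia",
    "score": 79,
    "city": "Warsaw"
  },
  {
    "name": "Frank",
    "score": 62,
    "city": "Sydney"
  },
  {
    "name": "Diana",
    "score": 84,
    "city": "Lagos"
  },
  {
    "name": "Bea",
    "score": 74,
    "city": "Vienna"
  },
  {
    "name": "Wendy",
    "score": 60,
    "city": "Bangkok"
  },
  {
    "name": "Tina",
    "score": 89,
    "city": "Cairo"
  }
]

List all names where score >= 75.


Filtering records where score >= 75:
  Hank (score=85) -> YES
  Zane (score=52) -> no
  Olivia (score=79) -> YES
  Frank (score=62) -> no
  Diana (score=84) -> YES
  Bea (score=74) -> no
  Wendy (score=60) -> no
  Tina (score=89) -> YES


ANSWER: Hank, Olivia, Diana, Tina


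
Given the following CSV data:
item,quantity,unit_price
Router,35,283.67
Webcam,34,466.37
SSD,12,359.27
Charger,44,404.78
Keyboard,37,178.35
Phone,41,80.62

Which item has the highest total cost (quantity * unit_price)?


Computing row totals:
  Router: 9928.45
  Webcam: 15856.58
  SSD: 4311.24
  Charger: 17810.32
  Keyboard: 6598.95
  Phone: 3305.42
Maximum: Charger (17810.32)

ANSWER: Charger


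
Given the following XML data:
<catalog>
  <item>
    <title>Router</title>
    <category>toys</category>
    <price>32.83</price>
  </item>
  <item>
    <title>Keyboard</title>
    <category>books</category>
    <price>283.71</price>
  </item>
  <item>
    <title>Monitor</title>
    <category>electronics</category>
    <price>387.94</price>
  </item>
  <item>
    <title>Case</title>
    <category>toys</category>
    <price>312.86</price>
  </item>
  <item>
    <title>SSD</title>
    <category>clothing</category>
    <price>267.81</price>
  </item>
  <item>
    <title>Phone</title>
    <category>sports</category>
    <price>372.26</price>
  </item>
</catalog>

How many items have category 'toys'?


Scanning <item> elements for <category>toys</category>:
  Item 1: Router -> MATCH
  Item 4: Case -> MATCH
Count: 2

ANSWER: 2


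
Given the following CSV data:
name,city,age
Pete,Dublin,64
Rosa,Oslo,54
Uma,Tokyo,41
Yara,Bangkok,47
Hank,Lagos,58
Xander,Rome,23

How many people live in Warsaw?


Scanning city column for 'Warsaw':
Total matches: 0

ANSWER: 0


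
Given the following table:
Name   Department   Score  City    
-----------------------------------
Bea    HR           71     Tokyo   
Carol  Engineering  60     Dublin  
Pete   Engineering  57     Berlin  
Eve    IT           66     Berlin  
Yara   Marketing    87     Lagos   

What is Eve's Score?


Row 4: Eve
Score = 66

ANSWER: 66


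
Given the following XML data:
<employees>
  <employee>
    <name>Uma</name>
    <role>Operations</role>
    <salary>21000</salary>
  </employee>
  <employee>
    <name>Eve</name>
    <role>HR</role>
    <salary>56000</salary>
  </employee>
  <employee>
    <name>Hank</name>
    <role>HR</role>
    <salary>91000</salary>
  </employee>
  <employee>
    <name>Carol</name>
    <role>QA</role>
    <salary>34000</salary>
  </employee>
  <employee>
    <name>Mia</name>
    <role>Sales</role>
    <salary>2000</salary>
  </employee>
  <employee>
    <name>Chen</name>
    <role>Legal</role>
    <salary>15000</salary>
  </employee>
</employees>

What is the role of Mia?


Searching for <employee> with <name>Mia</name>
Found at position 5
<role>Sales</role>

ANSWER: Sales


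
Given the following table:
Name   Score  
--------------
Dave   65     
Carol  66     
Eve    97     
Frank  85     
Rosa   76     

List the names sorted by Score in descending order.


Sorting by Score (descending):
  Eve: 97
  Frank: 85
  Rosa: 76
  Carol: 66
  Dave: 65


ANSWER: Eve, Frank, Rosa, Carol, Dave


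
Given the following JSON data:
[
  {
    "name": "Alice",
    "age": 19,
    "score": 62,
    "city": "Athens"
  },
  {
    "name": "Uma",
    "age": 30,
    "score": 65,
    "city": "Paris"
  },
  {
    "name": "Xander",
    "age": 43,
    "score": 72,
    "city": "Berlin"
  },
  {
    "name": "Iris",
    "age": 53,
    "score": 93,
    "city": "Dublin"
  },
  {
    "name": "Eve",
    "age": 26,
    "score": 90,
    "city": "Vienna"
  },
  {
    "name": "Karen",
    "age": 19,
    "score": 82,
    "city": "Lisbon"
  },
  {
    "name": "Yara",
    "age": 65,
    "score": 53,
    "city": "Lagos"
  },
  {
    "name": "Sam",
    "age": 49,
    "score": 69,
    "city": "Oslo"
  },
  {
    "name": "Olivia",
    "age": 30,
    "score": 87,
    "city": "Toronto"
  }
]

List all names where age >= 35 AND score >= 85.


Checking both conditions:
  Alice (age=19, score=62) -> no
  Uma (age=30, score=65) -> no
  Xander (age=43, score=72) -> no
  Iris (age=53, score=93) -> YES
  Eve (age=26, score=90) -> no
  Karen (age=19, score=82) -> no
  Yara (age=65, score=53) -> no
  Sam (age=49, score=69) -> no
  Olivia (age=30, score=87) -> no


ANSWER: Iris


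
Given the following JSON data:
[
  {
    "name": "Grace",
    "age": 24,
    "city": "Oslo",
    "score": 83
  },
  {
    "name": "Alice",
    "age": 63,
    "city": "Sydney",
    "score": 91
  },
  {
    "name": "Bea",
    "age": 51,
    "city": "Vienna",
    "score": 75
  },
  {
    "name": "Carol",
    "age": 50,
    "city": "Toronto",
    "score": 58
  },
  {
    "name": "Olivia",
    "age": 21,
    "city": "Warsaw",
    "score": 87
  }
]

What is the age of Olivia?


Looking up record where name = Olivia
Record index: 4
Field 'age' = 21

ANSWER: 21


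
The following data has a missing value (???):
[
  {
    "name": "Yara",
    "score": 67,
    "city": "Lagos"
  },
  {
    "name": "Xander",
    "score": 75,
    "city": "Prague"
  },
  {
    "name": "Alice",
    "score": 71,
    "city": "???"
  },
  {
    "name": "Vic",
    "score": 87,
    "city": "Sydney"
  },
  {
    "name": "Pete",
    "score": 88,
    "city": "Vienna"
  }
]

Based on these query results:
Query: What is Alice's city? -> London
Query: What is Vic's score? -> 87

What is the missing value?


The missing value is Alice's city
From query: Alice's city = London

ANSWER: London


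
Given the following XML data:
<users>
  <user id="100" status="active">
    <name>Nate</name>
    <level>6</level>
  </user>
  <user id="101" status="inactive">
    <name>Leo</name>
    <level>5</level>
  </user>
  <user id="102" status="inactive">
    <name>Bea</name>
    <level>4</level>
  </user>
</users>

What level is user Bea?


Finding user: Bea
<level>4</level>

ANSWER: 4


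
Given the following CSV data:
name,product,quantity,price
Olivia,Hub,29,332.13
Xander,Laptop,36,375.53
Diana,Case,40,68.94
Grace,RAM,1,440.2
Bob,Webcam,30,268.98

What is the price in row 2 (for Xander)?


Row 2: Xander
Column 'price' = 375.53

ANSWER: 375.53


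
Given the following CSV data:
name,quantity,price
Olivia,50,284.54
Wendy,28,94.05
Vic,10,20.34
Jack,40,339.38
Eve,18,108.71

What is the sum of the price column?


Values in 'price' column:
  Row 1: 284.54
  Row 2: 94.05
  Row 3: 20.34
  Row 4: 339.38
  Row 5: 108.71
Sum = 284.54 + 94.05 + 20.34 + 339.38 + 108.71 = 847.02

ANSWER: 847.02


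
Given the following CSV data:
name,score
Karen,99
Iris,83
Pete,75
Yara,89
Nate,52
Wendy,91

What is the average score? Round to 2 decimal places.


Scores: 99, 83, 75, 89, 52, 91
Sum = 489
Count = 6
Average = 489 / 6 = 81.50

ANSWER: 81.50


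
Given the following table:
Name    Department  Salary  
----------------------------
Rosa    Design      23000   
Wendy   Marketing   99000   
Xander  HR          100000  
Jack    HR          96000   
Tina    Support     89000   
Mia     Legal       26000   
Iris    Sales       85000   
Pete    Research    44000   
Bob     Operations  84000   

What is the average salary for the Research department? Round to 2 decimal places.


Research department members:
  Pete: 44000
Sum = 44000
Count = 1
Average = 44000 / 1 = 44000.00

ANSWER: 44000.00


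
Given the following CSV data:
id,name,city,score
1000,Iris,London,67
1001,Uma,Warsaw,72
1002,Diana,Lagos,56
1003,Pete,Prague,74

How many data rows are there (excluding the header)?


Counting rows (excluding header):
Header: id,name,city,score
Data rows: 4

ANSWER: 4


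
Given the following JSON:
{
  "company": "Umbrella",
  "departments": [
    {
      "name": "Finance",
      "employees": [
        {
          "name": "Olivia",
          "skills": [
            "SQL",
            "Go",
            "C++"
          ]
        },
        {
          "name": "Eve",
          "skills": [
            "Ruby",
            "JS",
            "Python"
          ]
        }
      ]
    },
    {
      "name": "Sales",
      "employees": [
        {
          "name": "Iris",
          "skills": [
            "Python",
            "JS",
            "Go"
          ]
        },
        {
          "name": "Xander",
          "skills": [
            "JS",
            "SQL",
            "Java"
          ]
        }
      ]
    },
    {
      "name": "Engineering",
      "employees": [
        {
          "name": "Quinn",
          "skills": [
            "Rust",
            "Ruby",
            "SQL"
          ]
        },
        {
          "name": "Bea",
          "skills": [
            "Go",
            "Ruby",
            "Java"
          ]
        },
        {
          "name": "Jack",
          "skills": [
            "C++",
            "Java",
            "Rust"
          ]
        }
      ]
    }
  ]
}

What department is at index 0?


Path: departments[0].name
Value: Finance

ANSWER: Finance


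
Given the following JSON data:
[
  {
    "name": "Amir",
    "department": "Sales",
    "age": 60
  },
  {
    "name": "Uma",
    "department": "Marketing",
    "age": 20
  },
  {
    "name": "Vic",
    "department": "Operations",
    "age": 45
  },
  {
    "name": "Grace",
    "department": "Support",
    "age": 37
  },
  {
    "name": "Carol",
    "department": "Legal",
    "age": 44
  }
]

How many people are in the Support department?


Scanning records for department = Support
  Record 3: Grace
Count: 1

ANSWER: 1


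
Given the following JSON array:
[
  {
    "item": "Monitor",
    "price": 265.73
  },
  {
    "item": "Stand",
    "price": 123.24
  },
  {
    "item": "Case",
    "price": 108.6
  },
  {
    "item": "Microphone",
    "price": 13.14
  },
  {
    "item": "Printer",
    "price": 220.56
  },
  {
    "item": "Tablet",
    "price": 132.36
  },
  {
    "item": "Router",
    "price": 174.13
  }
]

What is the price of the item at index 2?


Array index 2 -> Case
price = 108.6

ANSWER: 108.6


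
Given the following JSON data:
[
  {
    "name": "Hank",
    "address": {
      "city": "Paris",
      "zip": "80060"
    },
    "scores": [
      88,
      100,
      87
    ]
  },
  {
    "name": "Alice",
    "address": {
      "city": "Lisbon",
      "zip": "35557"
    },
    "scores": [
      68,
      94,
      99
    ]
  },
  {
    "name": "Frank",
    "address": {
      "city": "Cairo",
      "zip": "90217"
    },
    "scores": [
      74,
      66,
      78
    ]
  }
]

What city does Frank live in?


Path: records[2].address.city
Value: Cairo

ANSWER: Cairo


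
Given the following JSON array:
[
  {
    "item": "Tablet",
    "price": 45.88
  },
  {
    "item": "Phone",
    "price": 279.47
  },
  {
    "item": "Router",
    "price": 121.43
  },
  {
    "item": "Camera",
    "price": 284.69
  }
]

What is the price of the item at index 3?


Array index 3 -> Camera
price = 284.69

ANSWER: 284.69


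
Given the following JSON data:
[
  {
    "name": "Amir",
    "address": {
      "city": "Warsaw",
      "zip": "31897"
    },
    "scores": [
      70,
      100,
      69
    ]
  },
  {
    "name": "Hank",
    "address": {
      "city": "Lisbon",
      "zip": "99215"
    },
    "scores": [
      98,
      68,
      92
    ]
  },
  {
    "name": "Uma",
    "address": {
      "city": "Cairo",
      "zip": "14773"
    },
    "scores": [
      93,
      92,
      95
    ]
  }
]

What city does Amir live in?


Path: records[0].address.city
Value: Warsaw

ANSWER: Warsaw


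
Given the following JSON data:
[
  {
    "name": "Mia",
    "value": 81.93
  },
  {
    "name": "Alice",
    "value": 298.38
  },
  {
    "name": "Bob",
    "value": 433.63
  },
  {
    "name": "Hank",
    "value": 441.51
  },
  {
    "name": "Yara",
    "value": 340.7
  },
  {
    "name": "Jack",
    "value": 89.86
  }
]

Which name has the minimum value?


Comparing values:
  Mia: 81.93
  Alice: 298.38
  Bob: 433.63
  Hank: 441.51
  Yara: 340.7
  Jack: 89.86
Minimum: Mia (81.93)

ANSWER: Mia


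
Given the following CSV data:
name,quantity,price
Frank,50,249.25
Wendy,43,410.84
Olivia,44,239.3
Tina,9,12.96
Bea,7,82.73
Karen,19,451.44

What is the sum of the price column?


Values in 'price' column:
  Row 1: 249.25
  Row 2: 410.84
  Row 3: 239.3
  Row 4: 12.96
  Row 5: 82.73
  Row 6: 451.44
Sum = 249.25 + 410.84 + 239.3 + 12.96 + 82.73 + 451.44 = 1446.52

ANSWER: 1446.52


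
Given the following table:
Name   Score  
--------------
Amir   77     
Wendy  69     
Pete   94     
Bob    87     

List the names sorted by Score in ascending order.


Sorting by Score (ascending):
  Wendy: 69
  Amir: 77
  Bob: 87
  Pete: 94


ANSWER: Wendy, Amir, Bob, Pete


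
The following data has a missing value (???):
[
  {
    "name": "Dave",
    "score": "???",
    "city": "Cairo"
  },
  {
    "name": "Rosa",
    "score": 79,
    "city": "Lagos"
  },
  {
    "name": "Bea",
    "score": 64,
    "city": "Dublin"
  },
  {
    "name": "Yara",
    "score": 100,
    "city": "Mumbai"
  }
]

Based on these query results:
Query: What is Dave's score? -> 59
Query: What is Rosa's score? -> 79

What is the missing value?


The missing value is Dave's score
From query: Dave's score = 59

ANSWER: 59


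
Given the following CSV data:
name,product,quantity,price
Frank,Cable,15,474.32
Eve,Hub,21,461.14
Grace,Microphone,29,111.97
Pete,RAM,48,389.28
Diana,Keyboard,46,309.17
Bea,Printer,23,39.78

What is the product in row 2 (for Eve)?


Row 2: Eve
Column 'product' = Hub

ANSWER: Hub


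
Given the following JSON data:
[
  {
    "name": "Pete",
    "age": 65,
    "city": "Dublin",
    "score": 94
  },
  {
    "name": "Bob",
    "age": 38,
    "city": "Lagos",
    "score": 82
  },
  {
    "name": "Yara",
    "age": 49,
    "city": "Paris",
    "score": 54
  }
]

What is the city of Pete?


Looking up record where name = Pete
Record index: 0
Field 'city' = Dublin

ANSWER: Dublin


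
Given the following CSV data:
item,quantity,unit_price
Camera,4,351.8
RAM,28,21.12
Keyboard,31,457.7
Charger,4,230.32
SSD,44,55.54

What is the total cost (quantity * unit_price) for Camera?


Row: Camera
quantity = 4
unit_price = 351.8
total = 4 * 351.8 = 1407.2

ANSWER: 1407.2


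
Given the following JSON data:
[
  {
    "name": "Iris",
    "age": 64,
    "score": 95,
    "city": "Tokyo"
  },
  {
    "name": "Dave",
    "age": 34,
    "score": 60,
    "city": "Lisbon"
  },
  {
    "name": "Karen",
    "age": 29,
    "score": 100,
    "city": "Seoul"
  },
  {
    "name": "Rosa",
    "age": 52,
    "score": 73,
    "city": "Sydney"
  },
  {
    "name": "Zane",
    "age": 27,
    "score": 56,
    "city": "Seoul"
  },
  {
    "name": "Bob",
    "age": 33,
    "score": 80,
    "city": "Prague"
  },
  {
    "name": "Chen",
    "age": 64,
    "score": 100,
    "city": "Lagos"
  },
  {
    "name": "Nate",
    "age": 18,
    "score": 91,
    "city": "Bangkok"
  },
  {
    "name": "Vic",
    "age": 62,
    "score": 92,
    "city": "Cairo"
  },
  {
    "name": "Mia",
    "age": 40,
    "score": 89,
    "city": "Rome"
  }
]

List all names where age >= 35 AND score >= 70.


Checking both conditions:
  Iris (age=64, score=95) -> YES
  Dave (age=34, score=60) -> no
  Karen (age=29, score=100) -> no
  Rosa (age=52, score=73) -> YES
  Zane (age=27, score=56) -> no
  Bob (age=33, score=80) -> no
  Chen (age=64, score=100) -> YES
  Nate (age=18, score=91) -> no
  Vic (age=62, score=92) -> YES
  Mia (age=40, score=89) -> YES


ANSWER: Iris, Rosa, Chen, Vic, Mia
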